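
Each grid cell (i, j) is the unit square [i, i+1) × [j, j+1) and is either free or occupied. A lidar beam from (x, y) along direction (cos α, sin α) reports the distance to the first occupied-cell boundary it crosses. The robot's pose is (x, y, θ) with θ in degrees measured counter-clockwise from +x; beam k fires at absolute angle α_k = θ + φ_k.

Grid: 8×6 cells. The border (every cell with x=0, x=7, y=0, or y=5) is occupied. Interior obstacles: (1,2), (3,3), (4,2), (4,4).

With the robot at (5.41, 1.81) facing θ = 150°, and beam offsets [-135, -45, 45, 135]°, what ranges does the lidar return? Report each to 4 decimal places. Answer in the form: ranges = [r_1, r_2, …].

ranges = [1.6461, 2.2673, 3.1296, 0.8386]

beam 1: φ=-135°, α=15°
  direction (0.9659, 0.2588); cell (5,1); t to first gridline: x 0.6108, y 0.7341 (then +1.0353 / +3.8637)
    (6,1) via x @ 0.6108
    (6,2) via y @ 0.7341
    (7,2) via x @ 1.6461  # hit
  → r_1 = 1.6461
beam 2: φ=-45°, α=105°
  direction (-0.2588, 0.9659); cell (5,1); t to first gridline: x 1.5841, y 0.1967 (then +3.8637 / +1.0353)
    (5,2) via y @ 0.1967
    (5,3) via y @ 1.2320
    (4,3) via x @ 1.5841
    (4,4) via y @ 2.2673  # hit
  → r_2 = 2.2673
beam 3: φ=45°, α=195°
  direction (-0.9659, -0.2588); cell (5,1); t to first gridline: x 0.4245, y 3.1296 (then +1.0353 / +3.8637)
    (4,1) via x @ 0.4245
    (3,1) via x @ 1.4597
    (2,1) via x @ 2.4950
    (2,0) via y @ 3.1296  # hit
  → r_3 = 3.1296
beam 4: φ=135°, α=285°
  direction (0.2588, -0.9659); cell (5,1); t to first gridline: x 2.2796, y 0.8386 (then +3.8637 / +1.0353)
    (5,0) via y @ 0.8386  # hit
  → r_4 = 0.8386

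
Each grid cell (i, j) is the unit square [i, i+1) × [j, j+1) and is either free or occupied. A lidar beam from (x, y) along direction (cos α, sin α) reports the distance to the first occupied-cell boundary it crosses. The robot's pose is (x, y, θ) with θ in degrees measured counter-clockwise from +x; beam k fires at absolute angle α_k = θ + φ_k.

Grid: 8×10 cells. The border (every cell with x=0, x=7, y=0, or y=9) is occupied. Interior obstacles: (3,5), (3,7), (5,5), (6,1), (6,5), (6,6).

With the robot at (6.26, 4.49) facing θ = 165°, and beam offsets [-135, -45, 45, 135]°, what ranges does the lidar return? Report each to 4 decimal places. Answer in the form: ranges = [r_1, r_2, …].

ranges = [0.8545, 0.5889, 6.0737, 1.4800]

beam 1: φ=-135°, α=30°
  cosα=0.8660 sinα=0.5000 | (6,4) | tMaxX 0.8545 tMaxY 1.0200 | tΔX 1.1547 tΔY 2.0000
    t=0.8545 [x] (7,4) — stop
  → r_1 = 0.8545
beam 2: φ=-45°, α=120°
  cosα=-0.5000 sinα=0.8660 | (6,4) | tMaxX 0.5200 tMaxY 0.5889 | tΔX 2.0000 tΔY 1.1547
    t=0.5200 [x] (5,4)
    t=0.5889 [y] (5,5) — stop
  → r_2 = 0.5889
beam 3: φ=45°, α=210°
  cosα=-0.8660 sinα=-0.5000 | (6,4) | tMaxX 0.3002 tMaxY 0.9800 | tΔX 1.1547 tΔY 2.0000
    t=0.3002 [x] (5,4)
    t=0.9800 [y] (5,3)
    t=1.4549 [x] (4,3)
    t=2.6096 [x] (3,3)
    t=2.9800 [y] (3,2)
    t=3.7643 [x] (2,2)
    t=4.9190 [x] (1,2)
    t=4.9800 [y] (1,1)
    t=6.0737 [x] (0,1) — stop
  → r_3 = 6.0737
beam 4: φ=135°, α=300°
  cosα=0.5000 sinα=-0.8660 | (6,4) | tMaxX 1.4800 tMaxY 0.5658 | tΔX 2.0000 tΔY 1.1547
    t=0.5658 [y] (6,3)
    t=1.4800 [x] (7,3) — stop
  → r_4 = 1.4800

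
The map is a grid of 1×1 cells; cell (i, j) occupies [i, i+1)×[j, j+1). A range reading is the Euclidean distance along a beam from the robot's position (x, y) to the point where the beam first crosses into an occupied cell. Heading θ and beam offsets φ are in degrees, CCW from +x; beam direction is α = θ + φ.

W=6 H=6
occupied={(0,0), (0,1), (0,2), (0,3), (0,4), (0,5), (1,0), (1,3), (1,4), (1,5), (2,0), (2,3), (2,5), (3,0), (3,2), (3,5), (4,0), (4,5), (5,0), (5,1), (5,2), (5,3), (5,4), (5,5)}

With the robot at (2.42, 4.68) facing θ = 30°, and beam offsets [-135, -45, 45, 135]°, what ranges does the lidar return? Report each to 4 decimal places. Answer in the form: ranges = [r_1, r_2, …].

beam 1: φ=-135°, α=255°
  cosα=-0.2588 sinα=-0.9659 | (2,4) | tMaxX 1.6228 tMaxY 0.7040 | tΔX 3.8637 tΔY 1.0353
    t=0.7040 [y] (2,3) — stop
  → r_1 = 0.7040
beam 2: φ=-45°, α=345°
  cosα=0.9659 sinα=-0.2588 | (2,4) | tMaxX 0.6005 tMaxY 2.6273 | tΔX 1.0353 tΔY 3.8637
    t=0.6005 [x] (3,4)
    t=1.6357 [x] (4,4)
    t=2.6273 [y] (4,3)
    t=2.6710 [x] (5,3) — stop
  → r_2 = 2.6710
beam 3: φ=45°, α=75°
  cosα=0.2588 sinα=0.9659 | (2,4) | tMaxX 2.2409 tMaxY 0.3313 | tΔX 3.8637 tΔY 1.0353
    t=0.3313 [y] (2,5) — stop
  → r_3 = 0.3313
beam 4: φ=135°, α=165°
  cosα=-0.9659 sinα=0.2588 | (2,4) | tMaxX 0.4348 tMaxY 1.2364 | tΔX 1.0353 tΔY 3.8637
    t=0.4348 [x] (1,4) — stop
  → r_4 = 0.4348

ranges = [0.7040, 2.6710, 0.3313, 0.4348]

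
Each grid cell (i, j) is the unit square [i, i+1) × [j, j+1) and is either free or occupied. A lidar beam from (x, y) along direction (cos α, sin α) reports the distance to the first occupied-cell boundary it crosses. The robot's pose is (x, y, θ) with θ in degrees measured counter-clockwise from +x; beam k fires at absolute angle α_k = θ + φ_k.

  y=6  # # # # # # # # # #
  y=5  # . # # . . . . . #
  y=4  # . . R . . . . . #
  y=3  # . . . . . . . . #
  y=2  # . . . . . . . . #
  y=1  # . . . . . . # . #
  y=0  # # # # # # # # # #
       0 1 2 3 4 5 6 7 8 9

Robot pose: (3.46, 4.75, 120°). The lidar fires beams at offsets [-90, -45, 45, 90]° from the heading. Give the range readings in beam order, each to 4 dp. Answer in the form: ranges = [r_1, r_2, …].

beam 1: φ=-90°, α=30°
  cosα=0.8660 sinα=0.5000 | (3,4) | tMaxX 0.6235 tMaxY 0.5000 | tΔX 1.1547 tΔY 2.0000
    t=0.5000 [y] (3,5) — stop
  → r_1 = 0.5000
beam 2: φ=-45°, α=75°
  cosα=0.2588 sinα=0.9659 | (3,4) | tMaxX 2.0864 tMaxY 0.2588 | tΔX 3.8637 tΔY 1.0353
    t=0.2588 [y] (3,5) — stop
  → r_2 = 0.2588
beam 3: φ=45°, α=165°
  cosα=-0.9659 sinα=0.2588 | (3,4) | tMaxX 0.4762 tMaxY 0.9659 | tΔX 1.0353 tΔY 3.8637
    t=0.4762 [x] (2,4)
    t=0.9659 [y] (2,5) — stop
  → r_3 = 0.9659
beam 4: φ=90°, α=210°
  cosα=-0.8660 sinα=-0.5000 | (3,4) | tMaxX 0.5312 tMaxY 1.5000 | tΔX 1.1547 tΔY 2.0000
    t=0.5312 [x] (2,4)
    t=1.5000 [y] (2,3)
    t=1.6859 [x] (1,3)
    t=2.8406 [x] (0,3) — stop
  → r_4 = 2.8406

ranges = [0.5000, 0.2588, 0.9659, 2.8406]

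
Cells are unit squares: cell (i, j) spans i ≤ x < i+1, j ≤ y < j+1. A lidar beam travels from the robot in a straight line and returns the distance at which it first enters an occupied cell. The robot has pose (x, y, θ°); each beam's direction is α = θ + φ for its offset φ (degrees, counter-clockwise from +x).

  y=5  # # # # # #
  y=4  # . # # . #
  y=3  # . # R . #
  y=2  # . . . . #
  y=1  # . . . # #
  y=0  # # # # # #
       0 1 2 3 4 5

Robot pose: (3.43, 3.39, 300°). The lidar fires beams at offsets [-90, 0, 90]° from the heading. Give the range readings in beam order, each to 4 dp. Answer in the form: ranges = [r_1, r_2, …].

ranges = [0.4965, 1.6050, 1.8129]

beam 1: φ=-90°, α=210°
  direction (-0.8660, -0.5000); cell (3,3); t to first gridline: x 0.4965, y 0.7800 (then +1.1547 / +2.0000)
    (2,3) via x @ 0.4965  # hit
  → r_1 = 0.4965
beam 2: φ=0°, α=300°
  direction (0.5000, -0.8660); cell (3,3); t to first gridline: x 1.1400, y 0.4503 (then +2.0000 / +1.1547)
    (3,2) via y @ 0.4503
    (4,2) via x @ 1.1400
    (4,1) via y @ 1.6050  # hit
  → r_2 = 1.6050
beam 3: φ=90°, α=30°
  direction (0.8660, 0.5000); cell (3,3); t to first gridline: x 0.6582, y 1.2200 (then +1.1547 / +2.0000)
    (4,3) via x @ 0.6582
    (4,4) via y @ 1.2200
    (5,4) via x @ 1.8129  # hit
  → r_3 = 1.8129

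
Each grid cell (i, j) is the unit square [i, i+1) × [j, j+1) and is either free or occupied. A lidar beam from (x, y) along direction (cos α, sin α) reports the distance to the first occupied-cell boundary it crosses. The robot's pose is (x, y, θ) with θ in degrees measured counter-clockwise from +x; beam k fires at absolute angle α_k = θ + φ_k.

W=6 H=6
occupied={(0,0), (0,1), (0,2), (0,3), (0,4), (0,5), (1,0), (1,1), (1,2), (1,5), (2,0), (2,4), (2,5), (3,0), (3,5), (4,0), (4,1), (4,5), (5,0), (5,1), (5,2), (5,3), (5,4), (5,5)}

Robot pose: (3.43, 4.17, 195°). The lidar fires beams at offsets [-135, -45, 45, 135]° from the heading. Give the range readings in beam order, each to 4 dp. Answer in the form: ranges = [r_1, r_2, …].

ranges = [0.9584, 0.4965, 2.8600, 1.8129]

beam 1: φ=-135°, α=60°
  dir = (cos 60°, sin 60°) = (0.5000, 0.8660); from cell (3,4)
  next x-line at t=1.1400, next y-line at t=0.9584; Δt_x=2.0000, Δt_y=1.1547
    y: enter (3,5) at t=0.9584 ← occupied
  → r_1 = 0.9584
beam 2: φ=-45°, α=150°
  dir = (cos 150°, sin 150°) = (-0.8660, 0.5000); from cell (3,4)
  next x-line at t=0.4965, next y-line at t=1.6600; Δt_x=1.1547, Δt_y=2.0000
    x: enter (2,4) at t=0.4965 ← occupied
  → r_2 = 0.4965
beam 3: φ=45°, α=240°
  dir = (cos 240°, sin 240°) = (-0.5000, -0.8660); from cell (3,4)
  next x-line at t=0.8600, next y-line at t=0.1963; Δt_x=2.0000, Δt_y=1.1547
    y: enter (3,3) at t=0.1963
    x: enter (2,3) at t=0.8600
    y: enter (2,2) at t=1.3510
    y: enter (2,1) at t=2.5057
    x: enter (1,1) at t=2.8600 ← occupied
  → r_3 = 2.8600
beam 4: φ=135°, α=330°
  dir = (cos 330°, sin 330°) = (0.8660, -0.5000); from cell (3,4)
  next x-line at t=0.6582, next y-line at t=0.3400; Δt_x=1.1547, Δt_y=2.0000
    y: enter (3,3) at t=0.3400
    x: enter (4,3) at t=0.6582
    x: enter (5,3) at t=1.8129 ← occupied
  → r_4 = 1.8129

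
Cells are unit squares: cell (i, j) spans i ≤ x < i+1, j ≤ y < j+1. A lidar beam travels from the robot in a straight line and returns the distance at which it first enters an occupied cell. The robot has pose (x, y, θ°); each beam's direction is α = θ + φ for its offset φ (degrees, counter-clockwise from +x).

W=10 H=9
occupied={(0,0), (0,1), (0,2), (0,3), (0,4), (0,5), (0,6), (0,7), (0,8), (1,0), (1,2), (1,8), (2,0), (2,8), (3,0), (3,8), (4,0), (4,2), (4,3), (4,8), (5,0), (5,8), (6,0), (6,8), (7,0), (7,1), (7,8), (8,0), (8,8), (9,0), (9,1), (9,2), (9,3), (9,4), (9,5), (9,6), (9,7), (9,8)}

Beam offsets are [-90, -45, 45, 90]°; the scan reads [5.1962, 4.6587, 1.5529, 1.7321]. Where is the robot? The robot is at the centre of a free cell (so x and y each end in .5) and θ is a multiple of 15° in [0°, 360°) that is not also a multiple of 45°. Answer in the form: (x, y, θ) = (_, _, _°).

The pose lattice has 52·16 = 832 candidates. Test each by forward raycasting.
  (5.5, 1.5, 15°): beam 1 = 0.5176 ≠ 5.1962 ✗
  (1.5, 3.5, 255°): beam 1 = 0.5176 ≠ 5.1962 ✗
  (3.5, 6.5, 210°): beam 1 = 1.7321 ≠ 5.1962 ✗
  (6.5, 5.5, 300°): beam 3 = 2.5882 ≠ 1.5529 ✗
  …
  (4.5, 6.5, 30°): r_1=5.1962, r_2=4.6587, r_3=1.5529, r_4=1.7321 — all match ✓
Unique over the lattice → pose = (4.5, 6.5, 30°).

(x, y, θ) = (4.5, 6.5, 30°)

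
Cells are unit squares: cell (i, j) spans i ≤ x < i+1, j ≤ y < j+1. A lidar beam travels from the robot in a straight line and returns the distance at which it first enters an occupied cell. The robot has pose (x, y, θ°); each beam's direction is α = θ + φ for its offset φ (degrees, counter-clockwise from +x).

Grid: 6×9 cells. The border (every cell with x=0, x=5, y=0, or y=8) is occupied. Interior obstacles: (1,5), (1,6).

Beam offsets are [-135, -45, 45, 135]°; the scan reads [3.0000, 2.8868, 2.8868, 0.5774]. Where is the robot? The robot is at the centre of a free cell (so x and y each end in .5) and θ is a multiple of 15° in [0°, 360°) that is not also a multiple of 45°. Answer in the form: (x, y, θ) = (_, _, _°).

(x, y, θ) = (2.5, 5.5, 15°)

Candidates: 26 free-cell centres × 16 headings = 416 poses. Raycast each; keep the one whose scan matches to 4 dp.
  (4.5, 4.5, 15°): beam 1 = 4.0415 ≠ 3.0000 ✗
  (3.5, 3.5, 75°): beam 1 = 2.8868 ≠ 3.0000 ✗
  (4.5, 3.5, 330°): beam 1 = 3.6235 ≠ 3.0000 ✗
  (3.5, 3.5, 165°): beam 1 = 1.7321 ≠ 3.0000 ✗
  (4.5, 4.5, 240°): beam 1 = 3.6235 ≠ 3.0000 ✗
  …
  (2.5, 5.5, 15°): r_1=3.0000, r_2=2.8868, r_3=2.8868, r_4=0.5774 — all match ✓
No second candidate reproduces the full scan.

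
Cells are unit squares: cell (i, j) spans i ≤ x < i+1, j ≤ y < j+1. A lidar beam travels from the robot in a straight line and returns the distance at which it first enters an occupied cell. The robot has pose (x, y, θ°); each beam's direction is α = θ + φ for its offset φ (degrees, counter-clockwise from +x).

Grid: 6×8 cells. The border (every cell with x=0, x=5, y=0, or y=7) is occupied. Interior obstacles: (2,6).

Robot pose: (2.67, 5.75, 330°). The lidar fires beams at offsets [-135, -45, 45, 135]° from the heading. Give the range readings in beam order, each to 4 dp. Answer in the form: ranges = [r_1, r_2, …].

beam 1: φ=-135°, α=195°
  dir = (cos 195°, sin 195°) = (-0.9659, -0.2588); from cell (2,5)
  next x-line at t=0.6936, next y-line at t=2.8978; Δt_x=1.0353, Δt_y=3.8637
    x: enter (1,5) at t=0.6936
    x: enter (0,5) at t=1.7289 ← occupied
  → r_1 = 1.7289
beam 2: φ=-45°, α=285°
  dir = (cos 285°, sin 285°) = (0.2588, -0.9659); from cell (2,5)
  next x-line at t=1.2750, next y-line at t=0.7765; Δt_x=3.8637, Δt_y=1.0353
    y: enter (2,4) at t=0.7765
    x: enter (3,4) at t=1.2750
    y: enter (3,3) at t=1.8117
    y: enter (3,2) at t=2.8470
    y: enter (3,1) at t=3.8823
    y: enter (3,0) at t=4.9176 ← occupied
  → r_2 = 4.9176
beam 3: φ=45°, α=15°
  dir = (cos 15°, sin 15°) = (0.9659, 0.2588); from cell (2,5)
  next x-line at t=0.3416, next y-line at t=0.9659; Δt_x=1.0353, Δt_y=3.8637
    x: enter (3,5) at t=0.3416
    y: enter (3,6) at t=0.9659
    x: enter (4,6) at t=1.3769
    x: enter (5,6) at t=2.4122 ← occupied
  → r_3 = 2.4122
beam 4: φ=135°, α=105°
  dir = (cos 105°, sin 105°) = (-0.2588, 0.9659); from cell (2,5)
  next x-line at t=2.5887, next y-line at t=0.2588; Δt_x=3.8637, Δt_y=1.0353
    y: enter (2,6) at t=0.2588 ← occupied
  → r_4 = 0.2588

ranges = [1.7289, 4.9176, 2.4122, 0.2588]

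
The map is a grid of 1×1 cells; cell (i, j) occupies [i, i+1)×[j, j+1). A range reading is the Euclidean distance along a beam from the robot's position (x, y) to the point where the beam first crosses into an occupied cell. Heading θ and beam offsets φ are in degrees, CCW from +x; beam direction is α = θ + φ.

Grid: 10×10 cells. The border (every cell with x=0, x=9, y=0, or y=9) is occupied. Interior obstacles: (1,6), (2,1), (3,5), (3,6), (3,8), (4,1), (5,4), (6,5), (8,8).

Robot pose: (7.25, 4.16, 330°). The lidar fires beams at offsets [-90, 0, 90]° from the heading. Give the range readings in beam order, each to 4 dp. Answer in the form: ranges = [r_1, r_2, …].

beam 1: φ=-90°, α=240°
  direction (-0.5000, -0.8660); cell (7,4); t to first gridline: x 0.5000, y 0.1848 (then +2.0000 / +1.1547)
    (7,3) via y @ 0.1848
    (6,3) via x @ 0.5000
    (6,2) via y @ 1.3395
    (6,1) via y @ 2.4942
    (5,1) via x @ 2.5000
    (5,0) via y @ 3.6489  # hit
  → r_1 = 3.6489
beam 2: φ=0°, α=330°
  direction (0.8660, -0.5000); cell (7,4); t to first gridline: x 0.8660, y 0.3200 (then +1.1547 / +2.0000)
    (7,3) via y @ 0.3200
    (8,3) via x @ 0.8660
    (9,3) via x @ 2.0207  # hit
  → r_2 = 2.0207
beam 3: φ=90°, α=60°
  direction (0.5000, 0.8660); cell (7,4); t to first gridline: x 1.5000, y 0.9699 (then +2.0000 / +1.1547)
    (7,5) via y @ 0.9699
    (8,5) via x @ 1.5000
    (8,6) via y @ 2.1246
    (8,7) via y @ 3.2793
    (9,7) via x @ 3.5000  # hit
  → r_3 = 3.5000

ranges = [3.6489, 2.0207, 3.5000]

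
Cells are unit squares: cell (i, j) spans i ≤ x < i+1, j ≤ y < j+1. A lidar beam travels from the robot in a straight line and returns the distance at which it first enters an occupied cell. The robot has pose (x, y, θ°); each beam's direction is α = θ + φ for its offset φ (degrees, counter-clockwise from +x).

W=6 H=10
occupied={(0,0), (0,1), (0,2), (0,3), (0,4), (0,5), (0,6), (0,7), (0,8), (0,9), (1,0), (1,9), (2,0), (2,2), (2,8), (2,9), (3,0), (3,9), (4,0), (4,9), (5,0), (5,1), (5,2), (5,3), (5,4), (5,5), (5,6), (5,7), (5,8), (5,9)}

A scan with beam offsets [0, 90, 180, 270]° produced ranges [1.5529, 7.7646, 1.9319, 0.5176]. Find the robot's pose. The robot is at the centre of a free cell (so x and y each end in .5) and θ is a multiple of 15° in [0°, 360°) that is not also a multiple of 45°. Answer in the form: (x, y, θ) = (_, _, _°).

(x, y, θ) = (3.5, 1.5, 15°)

The pose lattice has 30·16 = 480 candidates. Test each by forward raycasting.
  (3.5, 4.5, 210°): beam 1 = 2.8868 ≠ 1.5529 ✗
  (3.5, 8.5, 150°): beam 1 = 0.5774 ≠ 1.5529 ✗
  (4.5, 6.5, 75°): beam 1 = 1.9319 ≠ 1.5529 ✗
  (1.5, 6.5, 210°): beam 1 = 0.5774 ≠ 1.5529 ✗
  (2.5, 6.5, 105°): beam 2 = 1.5529 ≠ 7.7646 ✗
  …
  (3.5, 1.5, 15°): r_1=1.5529, r_2=7.7646, r_3=1.9319, r_4=0.5176 — all match ✓
Unique over the lattice → pose = (3.5, 1.5, 15°).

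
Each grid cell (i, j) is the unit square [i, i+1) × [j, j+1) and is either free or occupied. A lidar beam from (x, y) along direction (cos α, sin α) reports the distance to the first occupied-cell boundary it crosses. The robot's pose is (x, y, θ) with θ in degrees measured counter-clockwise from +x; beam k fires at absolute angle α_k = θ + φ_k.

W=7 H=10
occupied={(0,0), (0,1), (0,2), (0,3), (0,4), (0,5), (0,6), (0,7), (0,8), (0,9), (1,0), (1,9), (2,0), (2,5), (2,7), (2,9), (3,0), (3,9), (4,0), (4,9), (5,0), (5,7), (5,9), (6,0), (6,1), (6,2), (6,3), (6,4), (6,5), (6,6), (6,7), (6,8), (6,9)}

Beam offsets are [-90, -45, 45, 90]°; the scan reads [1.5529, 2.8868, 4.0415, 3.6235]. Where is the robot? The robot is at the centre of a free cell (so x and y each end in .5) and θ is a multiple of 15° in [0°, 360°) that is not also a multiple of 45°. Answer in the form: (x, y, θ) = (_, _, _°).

(x, y, θ) = (2.5, 3.5, 285°)

Candidates: 37 free-cell centres × 16 headings = 592 poses. Raycast each; keep the one whose scan matches to 4 dp.
  (2.5, 1.5, 75°): beam 1 = 1.9319 ≠ 1.5529 ✗
  (4.5, 8.5, 150°): beam 1 = 0.5774 ≠ 1.5529 ✗
  (5.5, 2.5, 105°): beam 1 = 0.5176 ≠ 1.5529 ✗
  (3.5, 6.5, 210°): beam 1 = 1.0000 ≠ 1.5529 ✗
  (1.5, 8.5, 255°): beam 1 = 0.5176 ≠ 1.5529 ✗
  …
  (2.5, 3.5, 285°): r_1=1.5529, r_2=2.8868, r_3=4.0415, r_4=3.6235 — all match ✓
No second candidate reproduces the full scan.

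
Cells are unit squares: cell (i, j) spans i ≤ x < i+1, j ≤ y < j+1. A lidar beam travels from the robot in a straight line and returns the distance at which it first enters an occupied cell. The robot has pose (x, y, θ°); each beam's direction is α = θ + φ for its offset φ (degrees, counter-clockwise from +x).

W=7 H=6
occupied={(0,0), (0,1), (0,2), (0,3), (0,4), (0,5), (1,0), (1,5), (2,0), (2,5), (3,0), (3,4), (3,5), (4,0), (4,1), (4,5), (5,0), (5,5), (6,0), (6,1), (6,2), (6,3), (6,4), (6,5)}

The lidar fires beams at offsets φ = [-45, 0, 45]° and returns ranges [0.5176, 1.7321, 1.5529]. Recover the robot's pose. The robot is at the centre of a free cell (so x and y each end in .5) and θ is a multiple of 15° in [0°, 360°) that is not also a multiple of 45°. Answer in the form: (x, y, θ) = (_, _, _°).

Enumerate (i+0.5, j+0.5, θ) over the 18 free cells and 16 admissible headings. For each, cast all 3 beams and compare to the given ranges.
  (3.5, 3.5, 60°): beam 1 = 2.5882 ≠ 0.5176 ✗
  (4.5, 3.5, 75°): beam 1 = 1.7321 ≠ 0.5176 ✗
  (4.5, 2.5, 300°): beam 2 = 0.5774 ≠ 1.7321 ✗
  (5.5, 4.5, 75°): beam 1 = 0.5774 ≠ 0.5176 ✗
  …
  (4.5, 2.5, 330°): r_1=0.5176, r_2=1.7321, r_3=1.5529 — all match ✓
Only this pose fits every beam.

(x, y, θ) = (4.5, 2.5, 330°)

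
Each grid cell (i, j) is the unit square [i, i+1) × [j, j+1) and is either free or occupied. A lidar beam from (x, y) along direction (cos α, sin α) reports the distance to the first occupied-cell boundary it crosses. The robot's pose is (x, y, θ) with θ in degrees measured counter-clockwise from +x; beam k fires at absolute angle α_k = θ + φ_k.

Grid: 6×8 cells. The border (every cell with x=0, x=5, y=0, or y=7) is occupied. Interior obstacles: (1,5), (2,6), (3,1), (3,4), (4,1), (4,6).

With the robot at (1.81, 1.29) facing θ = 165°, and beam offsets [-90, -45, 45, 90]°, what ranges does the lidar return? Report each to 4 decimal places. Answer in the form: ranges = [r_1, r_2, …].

beam 1: φ=-90°, α=75°
  cosα=0.2588 sinα=0.9659 | (1,1) | tMaxX 0.7341 tMaxY 0.7350 | tΔX 3.8637 tΔY 1.0353
    t=0.7341 [x] (2,1)
    t=0.7350 [y] (2,2)
    t=1.7703 [y] (2,3)
    t=2.8056 [y] (2,4)
    t=3.8409 [y] (2,5)
    t=4.5978 [x] (3,5)
    t=4.8762 [y] (3,6)
    t=5.9114 [y] (3,7) — stop
  → r_1 = 5.9114
beam 2: φ=-45°, α=120°
  cosα=-0.5000 sinα=0.8660 | (1,1) | tMaxX 1.6200 tMaxY 0.8198 | tΔX 2.0000 tΔY 1.1547
    t=0.8198 [y] (1,2)
    t=1.6200 [x] (0,2) — stop
  → r_2 = 1.6200
beam 3: φ=45°, α=210°
  cosα=-0.8660 sinα=-0.5000 | (1,1) | tMaxX 0.9353 tMaxY 0.5800 | tΔX 1.1547 tΔY 2.0000
    t=0.5800 [y] (1,0) — stop
  → r_3 = 0.5800
beam 4: φ=90°, α=255°
  cosα=-0.2588 sinα=-0.9659 | (1,1) | tMaxX 3.1296 tMaxY 0.3002 | tΔX 3.8637 tΔY 1.0353
    t=0.3002 [y] (1,0) — stop
  → r_4 = 0.3002

ranges = [5.9114, 1.6200, 0.5800, 0.3002]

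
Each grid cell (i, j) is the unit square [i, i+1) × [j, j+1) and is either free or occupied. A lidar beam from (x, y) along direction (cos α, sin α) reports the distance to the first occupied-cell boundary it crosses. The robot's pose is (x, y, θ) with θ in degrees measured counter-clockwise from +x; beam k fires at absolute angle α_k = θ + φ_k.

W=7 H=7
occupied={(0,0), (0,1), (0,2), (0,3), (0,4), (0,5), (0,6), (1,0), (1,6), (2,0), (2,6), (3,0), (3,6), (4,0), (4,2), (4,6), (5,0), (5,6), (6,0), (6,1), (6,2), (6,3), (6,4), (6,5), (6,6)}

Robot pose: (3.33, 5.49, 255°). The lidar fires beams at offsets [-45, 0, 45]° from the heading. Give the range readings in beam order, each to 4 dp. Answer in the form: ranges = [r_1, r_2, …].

ranges = [2.6905, 4.6484, 2.8752]

beam 1: φ=-45°, α=210°
  direction (-0.8660, -0.5000); cell (3,5); t to first gridline: x 0.3811, y 0.9800 (then +1.1547 / +2.0000)
    (2,5) via x @ 0.3811
    (2,4) via y @ 0.9800
    (1,4) via x @ 1.5358
    (0,4) via x @ 2.6905  # hit
  → r_1 = 2.6905
beam 2: φ=0°, α=255°
  direction (-0.2588, -0.9659); cell (3,5); t to first gridline: x 1.2750, y 0.5073 (then +3.8637 / +1.0353)
    (3,4) via y @ 0.5073
    (2,4) via x @ 1.2750
    (2,3) via y @ 1.5426
    (2,2) via y @ 2.5778
    (2,1) via y @ 3.6131
    (2,0) via y @ 4.6484  # hit
  → r_2 = 4.6484
beam 3: φ=45°, α=300°
  direction (0.5000, -0.8660); cell (3,5); t to first gridline: x 1.3400, y 0.5658 (then +2.0000 / +1.1547)
    (3,4) via y @ 0.5658
    (4,4) via x @ 1.3400
    (4,3) via y @ 1.7205
    (4,2) via y @ 2.8752  # hit
  → r_3 = 2.8752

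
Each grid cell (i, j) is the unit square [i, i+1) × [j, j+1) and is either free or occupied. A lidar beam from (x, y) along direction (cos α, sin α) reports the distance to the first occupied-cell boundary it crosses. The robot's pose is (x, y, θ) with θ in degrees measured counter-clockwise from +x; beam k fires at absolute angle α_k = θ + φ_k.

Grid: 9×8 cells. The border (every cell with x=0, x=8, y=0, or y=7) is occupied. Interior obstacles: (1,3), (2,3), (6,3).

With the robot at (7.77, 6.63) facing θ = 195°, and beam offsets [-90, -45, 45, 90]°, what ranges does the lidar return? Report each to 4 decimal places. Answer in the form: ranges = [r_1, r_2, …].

beam 1: φ=-90°, α=105°
  cosα=-0.2588 sinα=0.9659 | (7,6) | tMaxX 2.9751 tMaxY 0.3831 | tΔX 3.8637 tΔY 1.0353
    t=0.3831 [y] (7,7) — stop
  → r_1 = 0.3831
beam 2: φ=-45°, α=150°
  cosα=-0.8660 sinα=0.5000 | (7,6) | tMaxX 0.8891 tMaxY 0.7400 | tΔX 1.1547 tΔY 2.0000
    t=0.7400 [y] (7,7) — stop
  → r_2 = 0.7400
beam 3: φ=45°, α=240°
  cosα=-0.5000 sinα=-0.8660 | (7,6) | tMaxX 1.5400 tMaxY 0.7275 | tΔX 2.0000 tΔY 1.1547
    t=0.7275 [y] (7,5)
    t=1.5400 [x] (6,5)
    t=1.8822 [y] (6,4)
    t=3.0369 [y] (6,3) — stop
  → r_3 = 3.0369
beam 4: φ=90°, α=285°
  cosα=0.2588 sinα=-0.9659 | (7,6) | tMaxX 0.8887 tMaxY 0.6522 | tΔX 3.8637 tΔY 1.0353
    t=0.6522 [y] (7,5)
    t=0.8887 [x] (8,5) — stop
  → r_4 = 0.8887

ranges = [0.3831, 0.7400, 3.0369, 0.8887]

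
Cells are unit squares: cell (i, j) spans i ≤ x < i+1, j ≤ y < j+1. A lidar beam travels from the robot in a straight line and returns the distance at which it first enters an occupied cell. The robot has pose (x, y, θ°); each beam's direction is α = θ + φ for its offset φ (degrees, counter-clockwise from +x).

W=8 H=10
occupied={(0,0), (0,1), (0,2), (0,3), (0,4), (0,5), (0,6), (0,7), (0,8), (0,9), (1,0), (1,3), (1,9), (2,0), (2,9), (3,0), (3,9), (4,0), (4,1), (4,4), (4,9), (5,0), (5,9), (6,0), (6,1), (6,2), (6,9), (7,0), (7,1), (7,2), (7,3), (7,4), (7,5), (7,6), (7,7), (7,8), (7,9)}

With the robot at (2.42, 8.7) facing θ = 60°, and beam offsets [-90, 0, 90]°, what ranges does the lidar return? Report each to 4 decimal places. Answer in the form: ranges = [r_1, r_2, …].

beam 1: φ=-90°, α=330°
  d=(0.8660,-0.5000)  start (2,8)  tX=0.6697 tY=1.4000  stride 1/|dx|=1.1547 1/|dy|=2.0000
    cross x-line → (3,8), t=0.6697
    cross y-line → (3,7), t=1.4000
    cross x-line → (4,7), t=1.8244
    cross x-line → (5,7), t=2.9791
    cross y-line → (5,6), t=3.4000
    cross x-line → (6,6), t=4.1338
    cross x-line → (7,6), t=5.2885 (wall)
  → r_1 = 5.2885
beam 2: φ=0°, α=60°
  d=(0.5000,0.8660)  start (2,8)  tX=1.1600 tY=0.3464  stride 1/|dx|=2.0000 1/|dy|=1.1547
    cross y-line → (2,9), t=0.3464 (wall)
  → r_2 = 0.3464
beam 3: φ=90°, α=150°
  d=(-0.8660,0.5000)  start (2,8)  tX=0.4850 tY=0.6000  stride 1/|dx|=1.1547 1/|dy|=2.0000
    cross x-line → (1,8), t=0.4850
    cross y-line → (1,9), t=0.6000 (wall)
  → r_3 = 0.6000

ranges = [5.2885, 0.3464, 0.6000]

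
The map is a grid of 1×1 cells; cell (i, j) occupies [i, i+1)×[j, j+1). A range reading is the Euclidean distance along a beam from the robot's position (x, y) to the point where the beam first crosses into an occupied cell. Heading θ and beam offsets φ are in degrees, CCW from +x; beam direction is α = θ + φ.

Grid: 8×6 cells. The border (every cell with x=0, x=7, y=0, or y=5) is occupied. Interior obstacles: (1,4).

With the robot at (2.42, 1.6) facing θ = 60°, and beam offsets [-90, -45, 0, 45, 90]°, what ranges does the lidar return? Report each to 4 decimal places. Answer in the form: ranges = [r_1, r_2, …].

beam 1: φ=-90°, α=330°
  dir = (cos 330°, sin 330°) = (0.8660, -0.5000); from cell (2,1)
  next x-line at t=0.6697, next y-line at t=1.2000; Δt_x=1.1547, Δt_y=2.0000
    x: enter (3,1) at t=0.6697
    y: enter (3,0) at t=1.2000 ← occupied
  → r_1 = 1.2000
beam 2: φ=-45°, α=15°
  dir = (cos 15°, sin 15°) = (0.9659, 0.2588); from cell (2,1)
  next x-line at t=0.6005, next y-line at t=1.5455; Δt_x=1.0353, Δt_y=3.8637
    x: enter (3,1) at t=0.6005
    y: enter (3,2) at t=1.5455
    x: enter (4,2) at t=1.6357
    x: enter (5,2) at t=2.6710
    x: enter (6,2) at t=3.7063
    x: enter (7,2) at t=4.7416 ← occupied
  → r_2 = 4.7416
beam 3: φ=0°, α=60°
  dir = (cos 60°, sin 60°) = (0.5000, 0.8660); from cell (2,1)
  next x-line at t=1.1600, next y-line at t=0.4619; Δt_x=2.0000, Δt_y=1.1547
    y: enter (2,2) at t=0.4619
    x: enter (3,2) at t=1.1600
    y: enter (3,3) at t=1.6166
    y: enter (3,4) at t=2.7713
    x: enter (4,4) at t=3.1600
    y: enter (4,5) at t=3.9260 ← occupied
  → r_3 = 3.9260
beam 4: φ=45°, α=105°
  dir = (cos 105°, sin 105°) = (-0.2588, 0.9659); from cell (2,1)
  next x-line at t=1.6228, next y-line at t=0.4141; Δt_x=3.8637, Δt_y=1.0353
    y: enter (2,2) at t=0.4141
    y: enter (2,3) at t=1.4494
    x: enter (1,3) at t=1.6228
    y: enter (1,4) at t=2.4847 ← occupied
  → r_4 = 2.4847
beam 5: φ=90°, α=150°
  dir = (cos 150°, sin 150°) = (-0.8660, 0.5000); from cell (2,1)
  next x-line at t=0.4850, next y-line at t=0.8000; Δt_x=1.1547, Δt_y=2.0000
    x: enter (1,1) at t=0.4850
    y: enter (1,2) at t=0.8000
    x: enter (0,2) at t=1.6397 ← occupied
  → r_5 = 1.6397

ranges = [1.2000, 4.7416, 3.9260, 2.4847, 1.6397]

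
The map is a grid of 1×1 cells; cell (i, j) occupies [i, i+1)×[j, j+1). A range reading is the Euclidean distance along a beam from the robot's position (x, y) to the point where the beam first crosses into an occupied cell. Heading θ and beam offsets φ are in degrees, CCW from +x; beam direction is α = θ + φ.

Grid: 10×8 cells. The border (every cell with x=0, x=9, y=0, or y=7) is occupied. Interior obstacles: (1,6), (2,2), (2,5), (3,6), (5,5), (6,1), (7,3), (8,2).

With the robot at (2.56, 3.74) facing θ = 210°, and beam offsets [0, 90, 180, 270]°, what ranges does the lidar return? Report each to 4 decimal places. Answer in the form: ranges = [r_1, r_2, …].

beam 1: φ=0°, α=210°
  d=(-0.8660,-0.5000)  start (2,3)  tX=0.6466 tY=1.4800  stride 1/|dx|=1.1547 1/|dy|=2.0000
    cross x-line → (1,3), t=0.6466
    cross y-line → (1,2), t=1.4800
    cross x-line → (0,2), t=1.8013 (wall)
  → r_1 = 1.8013
beam 2: φ=90°, α=300°
  d=(0.5000,-0.8660)  start (2,3)  tX=0.8800 tY=0.8545  stride 1/|dx|=2.0000 1/|dy|=1.1547
    cross y-line → (2,2), t=0.8545 (wall)
  → r_2 = 0.8545
beam 3: φ=180°, α=30°
  d=(0.8660,0.5000)  start (2,3)  tX=0.5081 tY=0.5200  stride 1/|dx|=1.1547 1/|dy|=2.0000
    cross x-line → (3,3), t=0.5081
    cross y-line → (3,4), t=0.5200
    cross x-line → (4,4), t=1.6628
    cross y-line → (4,5), t=2.5200
    cross x-line → (5,5), t=2.8175 (wall)
  → r_3 = 2.8175
beam 4: φ=270°, α=120°
  d=(-0.5000,0.8660)  start (2,3)  tX=1.1200 tY=0.3002  stride 1/|dx|=2.0000 1/|dy|=1.1547
    cross y-line → (2,4), t=0.3002
    cross x-line → (1,4), t=1.1200
    cross y-line → (1,5), t=1.4549
    cross y-line → (1,6), t=2.6096 (wall)
  → r_4 = 2.6096

ranges = [1.8013, 0.8545, 2.8175, 2.6096]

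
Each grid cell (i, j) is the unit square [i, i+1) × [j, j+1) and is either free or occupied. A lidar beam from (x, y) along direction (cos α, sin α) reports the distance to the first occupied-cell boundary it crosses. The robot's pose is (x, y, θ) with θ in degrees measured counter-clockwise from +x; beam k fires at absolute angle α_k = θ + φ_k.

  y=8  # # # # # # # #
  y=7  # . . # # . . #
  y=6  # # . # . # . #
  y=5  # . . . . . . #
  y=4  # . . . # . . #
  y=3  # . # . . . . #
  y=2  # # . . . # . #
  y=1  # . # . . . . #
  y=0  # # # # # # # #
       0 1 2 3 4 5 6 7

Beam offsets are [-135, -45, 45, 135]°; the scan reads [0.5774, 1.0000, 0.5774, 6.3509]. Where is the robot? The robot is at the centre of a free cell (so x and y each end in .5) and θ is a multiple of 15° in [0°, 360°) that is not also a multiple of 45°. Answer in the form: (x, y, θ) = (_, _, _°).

(x, y, θ) = (6.5, 6.5, 105°)

Candidates: 32 free-cell centres × 16 headings = 512 poses. Raycast each; keep the one whose scan matches to 4 dp.
  (1.5, 4.5, 330°): beam 1 = 0.5176 ≠ 0.5774 ✗
  (6.5, 2.5, 330°): beam 1 = 0.5176 ≠ 0.5774 ✗
  (1.5, 7.5, 30°): beam 1 = 0.5176 ≠ 0.5774 ✗
  (5.5, 4.5, 195°): beam 1 = 3.0000 ≠ 0.5774 ✗
  (4.5, 2.5, 285°): beam 1 = 1.7321 ≠ 0.5774 ✗
  …
  (6.5, 6.5, 105°): r_1=0.5774, r_2=1.0000, r_3=0.5774, r_4=6.3509 — all match ✓
No second candidate reproduces the full scan.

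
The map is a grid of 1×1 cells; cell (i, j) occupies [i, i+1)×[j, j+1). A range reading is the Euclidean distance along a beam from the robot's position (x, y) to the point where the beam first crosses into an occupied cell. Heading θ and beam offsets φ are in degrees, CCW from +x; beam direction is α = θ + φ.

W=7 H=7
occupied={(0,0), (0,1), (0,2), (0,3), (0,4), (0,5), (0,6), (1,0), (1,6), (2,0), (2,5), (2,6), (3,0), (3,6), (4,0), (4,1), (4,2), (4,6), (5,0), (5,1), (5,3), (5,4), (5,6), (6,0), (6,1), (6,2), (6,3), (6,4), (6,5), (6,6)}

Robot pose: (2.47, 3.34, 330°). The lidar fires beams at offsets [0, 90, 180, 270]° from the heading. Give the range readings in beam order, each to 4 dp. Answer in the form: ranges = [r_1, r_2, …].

ranges = [1.7667, 3.0715, 1.6974, 2.7020]

beam 1: φ=0°, α=330°
  d=(0.8660,-0.5000)  start (2,3)  tX=0.6120 tY=0.6800  stride 1/|dx|=1.1547 1/|dy|=2.0000
    cross x-line → (3,3), t=0.6120
    cross y-line → (3,2), t=0.6800
    cross x-line → (4,2), t=1.7667 (wall)
  → r_1 = 1.7667
beam 2: φ=90°, α=60°
  d=(0.5000,0.8660)  start (2,3)  tX=1.0600 tY=0.7621  stride 1/|dx|=2.0000 1/|dy|=1.1547
    cross y-line → (2,4), t=0.7621
    cross x-line → (3,4), t=1.0600
    cross y-line → (3,5), t=1.9168
    cross x-line → (4,5), t=3.0600
    cross y-line → (4,6), t=3.0715 (wall)
  → r_2 = 3.0715
beam 3: φ=180°, α=150°
  d=(-0.8660,0.5000)  start (2,3)  tX=0.5427 tY=1.3200  stride 1/|dx|=1.1547 1/|dy|=2.0000
    cross x-line → (1,3), t=0.5427
    cross y-line → (1,4), t=1.3200
    cross x-line → (0,4), t=1.6974 (wall)
  → r_3 = 1.6974
beam 4: φ=270°, α=240°
  d=(-0.5000,-0.8660)  start (2,3)  tX=0.9400 tY=0.3926  stride 1/|dx|=2.0000 1/|dy|=1.1547
    cross y-line → (2,2), t=0.3926
    cross x-line → (1,2), t=0.9400
    cross y-line → (1,1), t=1.5473
    cross y-line → (1,0), t=2.7020 (wall)
  → r_4 = 2.7020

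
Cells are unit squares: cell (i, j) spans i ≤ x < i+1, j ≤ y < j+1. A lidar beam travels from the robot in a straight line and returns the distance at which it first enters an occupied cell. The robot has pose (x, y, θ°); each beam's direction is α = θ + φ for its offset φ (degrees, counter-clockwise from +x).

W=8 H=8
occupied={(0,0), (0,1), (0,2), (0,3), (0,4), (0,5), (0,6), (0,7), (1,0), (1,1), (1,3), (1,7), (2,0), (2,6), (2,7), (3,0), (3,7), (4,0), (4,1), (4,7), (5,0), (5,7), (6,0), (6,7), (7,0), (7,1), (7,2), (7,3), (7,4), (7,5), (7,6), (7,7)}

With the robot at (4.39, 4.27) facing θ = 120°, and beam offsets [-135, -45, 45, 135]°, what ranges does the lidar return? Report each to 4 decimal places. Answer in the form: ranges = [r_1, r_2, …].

beam 1: φ=-135°, α=345°
  cosα=0.9659 sinα=-0.2588 | (4,4) | tMaxX 0.6315 tMaxY 1.0432 | tΔX 1.0353 tΔY 3.8637
    t=0.6315 [x] (5,4)
    t=1.0432 [y] (5,3)
    t=1.6668 [x] (6,3)
    t=2.7021 [x] (7,3) — stop
  → r_1 = 2.7021
beam 2: φ=-45°, α=75°
  cosα=0.2588 sinα=0.9659 | (4,4) | tMaxX 2.3569 tMaxY 0.7558 | tΔX 3.8637 tΔY 1.0353
    t=0.7558 [y] (4,5)
    t=1.7910 [y] (4,6)
    t=2.3569 [x] (5,6)
    t=2.8263 [y] (5,7) — stop
  → r_2 = 2.8263
beam 3: φ=45°, α=165°
  cosα=-0.9659 sinα=0.2588 | (4,4) | tMaxX 0.4038 tMaxY 2.8205 | tΔX 1.0353 tΔY 3.8637
    t=0.4038 [x] (3,4)
    t=1.4390 [x] (2,4)
    t=2.4743 [x] (1,4)
    t=2.8205 [y] (1,5)
    t=3.5096 [x] (0,5) — stop
  → r_3 = 3.5096
beam 4: φ=135°, α=255°
  cosα=-0.2588 sinα=-0.9659 | (4,4) | tMaxX 1.5068 tMaxY 0.2795 | tΔX 3.8637 tΔY 1.0353
    t=0.2795 [y] (4,3)
    t=1.3148 [y] (4,2)
    t=1.5068 [x] (3,2)
    t=2.3501 [y] (3,1)
    t=3.3854 [y] (3,0) — stop
  → r_4 = 3.3854

ranges = [2.7021, 2.8263, 3.5096, 3.3854]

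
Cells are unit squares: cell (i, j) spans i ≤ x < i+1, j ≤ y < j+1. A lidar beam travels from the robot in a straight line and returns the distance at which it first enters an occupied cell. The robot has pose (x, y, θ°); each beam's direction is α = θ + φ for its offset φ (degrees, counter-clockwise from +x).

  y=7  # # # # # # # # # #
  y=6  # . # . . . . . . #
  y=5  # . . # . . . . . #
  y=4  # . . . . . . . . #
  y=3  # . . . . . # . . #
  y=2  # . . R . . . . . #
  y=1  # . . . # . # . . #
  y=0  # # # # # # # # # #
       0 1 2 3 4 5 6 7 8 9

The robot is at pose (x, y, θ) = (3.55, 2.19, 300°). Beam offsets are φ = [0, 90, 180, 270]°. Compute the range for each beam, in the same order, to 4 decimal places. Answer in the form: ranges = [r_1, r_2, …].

beam 1: φ=0°, α=300°
  dir = (cos 300°, sin 300°) = (0.5000, -0.8660); from cell (3,2)
  next x-line at t=0.9000, next y-line at t=0.2194; Δt_x=2.0000, Δt_y=1.1547
    y: enter (3,1) at t=0.2194
    x: enter (4,1) at t=0.9000 ← occupied
  → r_1 = 0.9000
beam 2: φ=90°, α=30°
  dir = (cos 30°, sin 30°) = (0.8660, 0.5000); from cell (3,2)
  next x-line at t=0.5196, next y-line at t=1.6200; Δt_x=1.1547, Δt_y=2.0000
    x: enter (4,2) at t=0.5196
    y: enter (4,3) at t=1.6200
    x: enter (5,3) at t=1.6743
    x: enter (6,3) at t=2.8290 ← occupied
  → r_2 = 2.8290
beam 3: φ=180°, α=120°
  dir = (cos 120°, sin 120°) = (-0.5000, 0.8660); from cell (3,2)
  next x-line at t=1.1000, next y-line at t=0.9353; Δt_x=2.0000, Δt_y=1.1547
    y: enter (3,3) at t=0.9353
    x: enter (2,3) at t=1.1000
    y: enter (2,4) at t=2.0900
    x: enter (1,4) at t=3.1000
    y: enter (1,5) at t=3.2447
    y: enter (1,6) at t=4.3994
    x: enter (0,6) at t=5.1000 ← occupied
  → r_3 = 5.1000
beam 4: φ=270°, α=210°
  dir = (cos 210°, sin 210°) = (-0.8660, -0.5000); from cell (3,2)
  next x-line at t=0.6351, next y-line at t=0.3800; Δt_x=1.1547, Δt_y=2.0000
    y: enter (3,1) at t=0.3800
    x: enter (2,1) at t=0.6351
    x: enter (1,1) at t=1.7898
    y: enter (1,0) at t=2.3800 ← occupied
  → r_4 = 2.3800

ranges = [0.9000, 2.8290, 5.1000, 2.3800]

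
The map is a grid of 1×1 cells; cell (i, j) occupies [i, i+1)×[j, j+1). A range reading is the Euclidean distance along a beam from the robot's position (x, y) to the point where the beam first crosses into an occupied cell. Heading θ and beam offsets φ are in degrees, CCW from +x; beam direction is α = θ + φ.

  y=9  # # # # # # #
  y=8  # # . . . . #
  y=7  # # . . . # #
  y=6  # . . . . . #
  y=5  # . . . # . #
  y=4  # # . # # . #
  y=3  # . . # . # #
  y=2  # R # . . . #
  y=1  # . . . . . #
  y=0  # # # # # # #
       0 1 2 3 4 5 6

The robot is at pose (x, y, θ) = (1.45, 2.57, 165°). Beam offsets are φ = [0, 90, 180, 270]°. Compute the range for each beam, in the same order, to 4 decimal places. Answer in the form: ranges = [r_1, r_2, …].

ranges = [0.4659, 1.6254, 0.5694, 1.4804]

beam 1: φ=0°, α=165°
  d=(-0.9659,0.2588)  start (1,2)  tX=0.4659 tY=1.6614  stride 1/|dx|=1.0353 1/|dy|=3.8637
    cross x-line → (0,2), t=0.4659 (wall)
  → r_1 = 0.4659
beam 2: φ=90°, α=255°
  d=(-0.2588,-0.9659)  start (1,2)  tX=1.7387 tY=0.5901  stride 1/|dx|=3.8637 1/|dy|=1.0353
    cross y-line → (1,1), t=0.5901
    cross y-line → (1,0), t=1.6254 (wall)
  → r_2 = 1.6254
beam 3: φ=180°, α=345°
  d=(0.9659,-0.2588)  start (1,2)  tX=0.5694 tY=2.2023  stride 1/|dx|=1.0353 1/|dy|=3.8637
    cross x-line → (2,2), t=0.5694 (wall)
  → r_3 = 0.5694
beam 4: φ=270°, α=75°
  d=(0.2588,0.9659)  start (1,2)  tX=2.1250 tY=0.4452  stride 1/|dx|=3.8637 1/|dy|=1.0353
    cross y-line → (1,3), t=0.4452
    cross y-line → (1,4), t=1.4804 (wall)
  → r_4 = 1.4804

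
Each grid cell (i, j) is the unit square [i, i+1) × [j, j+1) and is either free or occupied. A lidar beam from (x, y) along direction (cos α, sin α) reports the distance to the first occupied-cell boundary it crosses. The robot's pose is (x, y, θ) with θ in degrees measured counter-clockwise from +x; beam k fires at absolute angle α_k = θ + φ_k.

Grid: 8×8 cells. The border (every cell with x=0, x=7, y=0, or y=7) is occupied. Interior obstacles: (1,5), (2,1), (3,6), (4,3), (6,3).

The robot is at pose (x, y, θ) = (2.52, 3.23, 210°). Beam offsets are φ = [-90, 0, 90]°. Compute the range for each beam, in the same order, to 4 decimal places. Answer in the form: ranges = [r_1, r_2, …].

beam 1: φ=-90°, α=120°
  cosα=-0.5000 sinα=0.8660 | (2,3) | tMaxX 1.0400 tMaxY 0.8891 | tΔX 2.0000 tΔY 1.1547
    t=0.8891 [y] (2,4)
    t=1.0400 [x] (1,4)
    t=2.0438 [y] (1,5) — stop
  → r_1 = 2.0438
beam 2: φ=0°, α=210°
  cosα=-0.8660 sinα=-0.5000 | (2,3) | tMaxX 0.6004 tMaxY 0.4600 | tΔX 1.1547 tΔY 2.0000
    t=0.4600 [y] (2,2)
    t=0.6004 [x] (1,2)
    t=1.7551 [x] (0,2) — stop
  → r_2 = 1.7551
beam 3: φ=90°, α=300°
  cosα=0.5000 sinα=-0.8660 | (2,3) | tMaxX 0.9600 tMaxY 0.2656 | tΔX 2.0000 tΔY 1.1547
    t=0.2656 [y] (2,2)
    t=0.9600 [x] (3,2)
    t=1.4203 [y] (3,1)
    t=2.5750 [y] (3,0) — stop
  → r_3 = 2.5750

ranges = [2.0438, 1.7551, 2.5750]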